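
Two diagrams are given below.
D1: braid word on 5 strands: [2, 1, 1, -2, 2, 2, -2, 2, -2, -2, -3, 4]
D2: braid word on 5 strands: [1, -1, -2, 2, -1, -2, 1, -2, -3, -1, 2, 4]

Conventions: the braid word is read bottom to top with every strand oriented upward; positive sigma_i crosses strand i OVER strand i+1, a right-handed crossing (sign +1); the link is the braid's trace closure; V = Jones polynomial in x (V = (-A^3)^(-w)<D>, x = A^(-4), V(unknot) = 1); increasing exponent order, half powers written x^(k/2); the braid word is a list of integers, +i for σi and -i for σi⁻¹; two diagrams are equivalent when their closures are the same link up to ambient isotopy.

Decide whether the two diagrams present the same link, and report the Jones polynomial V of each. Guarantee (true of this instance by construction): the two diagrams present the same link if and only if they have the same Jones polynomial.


same link: no
V(D1) = 1 + x + x^2 + x^3  [12 crossings, <D> = A^-6 + A^-2 + A^2 + A^6, w = +2]
V(D2) = x^-4 + x^-2 + 2  [12 crossings, <D> = 2A^-6 + A^2 + A^10, w = -2]
insight: 2 values of V(x) split the 2 diagrams


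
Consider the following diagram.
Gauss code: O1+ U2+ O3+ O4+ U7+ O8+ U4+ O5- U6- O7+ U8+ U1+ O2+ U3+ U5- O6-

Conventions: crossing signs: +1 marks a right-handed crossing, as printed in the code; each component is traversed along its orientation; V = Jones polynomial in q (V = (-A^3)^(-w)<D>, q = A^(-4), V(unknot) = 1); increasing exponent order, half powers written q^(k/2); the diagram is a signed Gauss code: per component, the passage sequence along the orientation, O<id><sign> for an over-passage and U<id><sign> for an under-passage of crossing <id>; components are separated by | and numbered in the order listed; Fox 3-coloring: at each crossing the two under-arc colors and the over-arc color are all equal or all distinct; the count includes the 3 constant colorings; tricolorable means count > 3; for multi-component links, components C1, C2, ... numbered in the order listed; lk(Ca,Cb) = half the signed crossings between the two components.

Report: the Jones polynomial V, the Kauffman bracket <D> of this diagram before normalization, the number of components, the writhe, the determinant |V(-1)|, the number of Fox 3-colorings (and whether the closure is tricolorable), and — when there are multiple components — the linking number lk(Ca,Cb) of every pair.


V = 2q - 2q^2 + 3q^3 - 3q^4 + 2q^5 - 2q^6 + q^7
<D> = A^-16 - 2A^-12 + 2A^-8 - 3A^-4 + 3 - 2A^4 + 2A^8 (w = +4)
1 component over 8 crossings, w = +4
9 Fox colorings among 3^8, |V(-1)| = 15: tricolorable
why: w = +4 shifts under R1 moves; the (-A^3)^(-4) factor cancels that in V


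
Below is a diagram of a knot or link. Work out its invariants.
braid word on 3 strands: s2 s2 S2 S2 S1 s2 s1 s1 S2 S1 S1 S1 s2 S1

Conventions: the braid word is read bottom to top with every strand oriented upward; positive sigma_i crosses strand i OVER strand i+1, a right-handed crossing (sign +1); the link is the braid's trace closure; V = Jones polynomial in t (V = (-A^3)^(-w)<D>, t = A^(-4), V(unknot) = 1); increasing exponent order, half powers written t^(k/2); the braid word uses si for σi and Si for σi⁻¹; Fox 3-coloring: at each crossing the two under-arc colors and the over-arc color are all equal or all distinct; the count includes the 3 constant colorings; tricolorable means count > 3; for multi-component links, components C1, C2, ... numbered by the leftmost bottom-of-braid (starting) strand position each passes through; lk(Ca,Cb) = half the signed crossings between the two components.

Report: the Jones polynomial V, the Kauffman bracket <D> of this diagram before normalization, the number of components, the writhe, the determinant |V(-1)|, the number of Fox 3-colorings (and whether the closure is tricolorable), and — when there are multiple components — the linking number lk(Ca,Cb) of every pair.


V(t) = -t^-6 + 2t^-5 - 4t^-4 + 5t^-3 - 4t^-2 + 5t^-1 - 3 + 2t - t^2
bracket: -A^-14 + 2A^-10 - 3A^-6 + 5A^-2 - 4A^2 + 5A^6 - 4A^10 + 2A^14 - A^18, w = -2
1 component, writhe -2, over 14 crossings
det 27, colorings 9 of 3^14 — tricolorable
observation: |V(-1)| = 27: so tricolorable, since 3 divides 27


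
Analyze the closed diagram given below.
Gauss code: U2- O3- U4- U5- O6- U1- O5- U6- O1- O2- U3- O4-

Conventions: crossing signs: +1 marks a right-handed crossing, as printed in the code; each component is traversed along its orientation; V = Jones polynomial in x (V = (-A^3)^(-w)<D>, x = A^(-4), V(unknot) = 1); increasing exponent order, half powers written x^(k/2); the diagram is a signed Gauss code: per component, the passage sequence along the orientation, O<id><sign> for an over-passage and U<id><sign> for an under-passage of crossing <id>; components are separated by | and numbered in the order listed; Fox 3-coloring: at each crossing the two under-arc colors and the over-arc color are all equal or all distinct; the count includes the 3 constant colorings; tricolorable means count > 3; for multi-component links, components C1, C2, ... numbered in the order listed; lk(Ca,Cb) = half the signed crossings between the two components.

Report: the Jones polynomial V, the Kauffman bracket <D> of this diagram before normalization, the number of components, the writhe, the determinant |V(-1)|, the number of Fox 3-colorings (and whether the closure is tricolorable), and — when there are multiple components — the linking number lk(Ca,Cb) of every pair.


Jones polynomial: V(x) = x^-8 - 2x^-7 + x^-6 - 2x^-5 + 2x^-4 + x^-2
<D> = A^-10 + 2A^-2 - 2A^2 + A^6 - 2A^10 + A^14; writhe -6
components 1, writhe -6 (6 crossings)
3-colorings: 27 of 3^6, det 9 — tricolorable
note: w = -6 (over 6 crossings) is diagram-only; (-A^3)^(6) removes it from V


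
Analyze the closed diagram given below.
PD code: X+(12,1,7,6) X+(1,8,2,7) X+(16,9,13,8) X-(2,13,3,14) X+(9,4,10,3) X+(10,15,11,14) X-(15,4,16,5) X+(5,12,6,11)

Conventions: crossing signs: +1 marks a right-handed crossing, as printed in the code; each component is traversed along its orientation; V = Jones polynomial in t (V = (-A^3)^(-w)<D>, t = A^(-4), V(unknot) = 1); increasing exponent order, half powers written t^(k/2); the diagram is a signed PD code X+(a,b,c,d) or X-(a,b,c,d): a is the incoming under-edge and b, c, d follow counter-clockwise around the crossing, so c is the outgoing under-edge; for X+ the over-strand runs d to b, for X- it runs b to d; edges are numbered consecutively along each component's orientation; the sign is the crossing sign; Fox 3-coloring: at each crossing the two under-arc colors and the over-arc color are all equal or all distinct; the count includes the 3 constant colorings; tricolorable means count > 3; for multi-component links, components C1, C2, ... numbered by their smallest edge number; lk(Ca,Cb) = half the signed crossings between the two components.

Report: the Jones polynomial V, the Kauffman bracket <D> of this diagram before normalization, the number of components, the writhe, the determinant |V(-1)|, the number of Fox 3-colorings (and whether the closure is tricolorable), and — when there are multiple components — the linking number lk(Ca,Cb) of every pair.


Jones polynomial: V(t) = 2t - t^2 + 3t^3 - 2t^4 + 2t^5 - t^6 + t^7
<D> = A^-16 - A^-12 + 2A^-8 - 2A^-4 + 3 - A^4 + 2A^8; writhe +4
components 3, writhe +4 (8 crossings)
linking number lk(C1,C2) = +2
lk(C1,C3): -1
lk(C2,C3) = +1
3-colorings: 9 of 3^8, det 12 — tricolorable
note: the span of V is 6, within the link bound 8 + 3 - 1


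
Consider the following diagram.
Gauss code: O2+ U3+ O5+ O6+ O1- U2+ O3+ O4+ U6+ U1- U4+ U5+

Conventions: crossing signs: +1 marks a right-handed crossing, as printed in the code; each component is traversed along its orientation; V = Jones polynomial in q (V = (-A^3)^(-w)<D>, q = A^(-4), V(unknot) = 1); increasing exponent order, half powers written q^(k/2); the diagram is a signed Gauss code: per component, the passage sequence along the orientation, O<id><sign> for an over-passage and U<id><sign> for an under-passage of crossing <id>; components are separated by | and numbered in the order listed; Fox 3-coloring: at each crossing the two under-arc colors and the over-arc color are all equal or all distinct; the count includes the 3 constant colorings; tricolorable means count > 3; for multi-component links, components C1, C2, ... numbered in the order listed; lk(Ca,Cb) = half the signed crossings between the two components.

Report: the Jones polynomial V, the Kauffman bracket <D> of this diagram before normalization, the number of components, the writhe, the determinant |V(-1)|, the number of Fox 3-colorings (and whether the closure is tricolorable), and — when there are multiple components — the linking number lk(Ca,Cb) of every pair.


Jones polynomial: V(q) = q + q^3 - q^4
<D> = -A^-4 + 1 + A^8; writhe +4
components 1, writhe +4 (6 crossings)
3-colorings: 9 of 3^6, det 3 — tricolorable
note: w = +4 (over 6 crossings) is diagram-only; (-A^3)^(-4) removes it from V


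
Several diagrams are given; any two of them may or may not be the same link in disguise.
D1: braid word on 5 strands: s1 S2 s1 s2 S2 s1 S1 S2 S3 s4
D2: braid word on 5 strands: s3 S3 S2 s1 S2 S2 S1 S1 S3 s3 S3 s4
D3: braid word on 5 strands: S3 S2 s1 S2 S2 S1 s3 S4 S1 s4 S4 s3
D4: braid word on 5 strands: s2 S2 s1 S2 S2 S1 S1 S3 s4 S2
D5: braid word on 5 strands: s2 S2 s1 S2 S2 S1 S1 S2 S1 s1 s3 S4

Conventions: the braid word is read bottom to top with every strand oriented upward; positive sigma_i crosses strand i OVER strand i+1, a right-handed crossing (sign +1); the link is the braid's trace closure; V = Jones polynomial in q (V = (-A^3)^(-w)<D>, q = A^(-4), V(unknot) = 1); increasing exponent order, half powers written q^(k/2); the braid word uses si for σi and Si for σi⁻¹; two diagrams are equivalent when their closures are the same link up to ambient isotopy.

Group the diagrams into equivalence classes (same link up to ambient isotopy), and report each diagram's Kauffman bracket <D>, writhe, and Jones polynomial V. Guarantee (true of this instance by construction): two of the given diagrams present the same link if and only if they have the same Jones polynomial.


equivalence classes: {D1} | {D2, D3, D4, D5}
D1 (bracket A^-8 - A^-4 + 1 - A^4 + A^8; 10 crossings at w = 0): V = q^-2 - q^-1 + 1 - q + q^2
V(D2) = -q^-6 + q^-5 - q^-4 + 2q^-3 - q^-2 + q^-1  [12 crossings, <D> = A^-8 - A^-4 + 2 - A^4 + A^8 - A^12, w = -4]
V(D3) = -q^-6 + q^-5 - q^-4 + 2q^-3 - q^-2 + q^-1  (w -4, c 12, <D> = A^-8 - A^-4 + 2 - A^4 + A^8 - A^12)
V(D4) = -q^-6 + q^-5 - q^-4 + 2q^-3 - q^-2 + q^-1  (w -4, c 10, <D> = A^-8 - A^-4 + 2 - A^4 + A^8 - A^12)
D5 (bracket A^-8 - A^-4 + 2 - A^4 + A^8 - A^12; 12 crossings at w = -4): V = -q^-6 + q^-5 - q^-4 + 2q^-3 - q^-2 + q^-1
key observation: V(q) takes 2 values over 5 diagrams, fixing the grouping


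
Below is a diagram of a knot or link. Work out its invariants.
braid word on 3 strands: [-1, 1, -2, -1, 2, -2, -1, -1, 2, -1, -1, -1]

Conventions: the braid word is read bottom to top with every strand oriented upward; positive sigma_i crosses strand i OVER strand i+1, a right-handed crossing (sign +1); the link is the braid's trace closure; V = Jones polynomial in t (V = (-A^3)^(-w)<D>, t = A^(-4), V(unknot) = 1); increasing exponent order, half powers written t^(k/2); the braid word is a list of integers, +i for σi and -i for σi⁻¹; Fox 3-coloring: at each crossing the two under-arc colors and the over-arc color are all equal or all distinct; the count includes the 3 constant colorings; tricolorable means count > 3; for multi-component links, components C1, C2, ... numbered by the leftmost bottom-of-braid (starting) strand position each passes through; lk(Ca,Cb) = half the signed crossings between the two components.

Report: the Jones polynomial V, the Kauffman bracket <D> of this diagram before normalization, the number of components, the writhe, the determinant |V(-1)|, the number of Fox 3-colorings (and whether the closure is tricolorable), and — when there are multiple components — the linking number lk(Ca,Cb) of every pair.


V(t) = t^-8 - 2t^-7 + t^-6 - 2t^-5 + 2t^-4 + t^-2
bracket: A^-10 + 2A^-2 - 2A^2 + A^6 - 2A^10 + A^14, w = -6
1 component, writhe -6, over 12 crossings
det 9, colorings 27 of 3^12 — tricolorable
observation: w = -6 (over 12 crossings) is diagram-only; (-A^3)^(6) removes it from V


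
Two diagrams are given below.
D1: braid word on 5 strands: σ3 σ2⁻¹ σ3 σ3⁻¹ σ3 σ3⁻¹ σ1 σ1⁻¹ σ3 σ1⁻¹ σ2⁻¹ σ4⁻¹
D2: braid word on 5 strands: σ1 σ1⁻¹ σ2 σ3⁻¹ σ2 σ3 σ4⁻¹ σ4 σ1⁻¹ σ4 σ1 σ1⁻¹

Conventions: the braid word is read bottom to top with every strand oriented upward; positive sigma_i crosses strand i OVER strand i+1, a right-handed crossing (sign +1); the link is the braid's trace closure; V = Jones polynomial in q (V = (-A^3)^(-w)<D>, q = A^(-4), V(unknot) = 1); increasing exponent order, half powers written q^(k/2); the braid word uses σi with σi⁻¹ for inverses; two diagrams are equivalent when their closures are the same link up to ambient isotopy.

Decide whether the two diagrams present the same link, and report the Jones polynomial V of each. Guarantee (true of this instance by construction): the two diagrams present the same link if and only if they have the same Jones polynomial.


same link: no
V(D1) = q^-2 - q^-1 + 1 - q + q^2  [12 crossings, <D> = A^-14 - A^-10 + A^-6 - A^-2 + A^2, w = -2]
V(D2) = 1  (w +2, c 12, <D> = A^6)
note: comparing 2 Jones polynomials yields 2 groups


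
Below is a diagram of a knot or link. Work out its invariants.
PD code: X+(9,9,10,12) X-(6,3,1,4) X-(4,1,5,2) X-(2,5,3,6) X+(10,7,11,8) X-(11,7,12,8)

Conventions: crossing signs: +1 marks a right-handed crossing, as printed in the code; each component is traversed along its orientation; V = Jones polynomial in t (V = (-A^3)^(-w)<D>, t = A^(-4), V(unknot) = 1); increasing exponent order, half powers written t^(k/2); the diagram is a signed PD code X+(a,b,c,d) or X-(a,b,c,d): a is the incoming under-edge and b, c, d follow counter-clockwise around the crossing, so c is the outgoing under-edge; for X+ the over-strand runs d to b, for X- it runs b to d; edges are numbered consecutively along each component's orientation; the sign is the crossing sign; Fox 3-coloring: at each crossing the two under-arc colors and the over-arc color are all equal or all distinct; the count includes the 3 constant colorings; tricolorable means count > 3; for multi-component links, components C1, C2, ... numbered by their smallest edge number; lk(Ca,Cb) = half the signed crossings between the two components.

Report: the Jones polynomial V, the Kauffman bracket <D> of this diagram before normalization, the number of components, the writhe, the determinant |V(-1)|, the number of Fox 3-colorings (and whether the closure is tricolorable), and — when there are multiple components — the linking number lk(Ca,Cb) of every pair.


Jones polynomial: V(t) = -t^-5 - t^-4 + t^-3 + 2t^-2 + 2t^-1 + 1
<D> = A^-6 + 2A^-2 + 2A^2 + A^6 - A^10 - A^14; writhe -2
components 3, writhe -2 (6 crossings)
linking number lk(C1,C2) = 0
lk(C1,C3): 0
lk(C2,C3) = 0
3-colorings: 81 of 3^7, det 0 — tricolorable
note: summing lk over 3 pairs gives 0


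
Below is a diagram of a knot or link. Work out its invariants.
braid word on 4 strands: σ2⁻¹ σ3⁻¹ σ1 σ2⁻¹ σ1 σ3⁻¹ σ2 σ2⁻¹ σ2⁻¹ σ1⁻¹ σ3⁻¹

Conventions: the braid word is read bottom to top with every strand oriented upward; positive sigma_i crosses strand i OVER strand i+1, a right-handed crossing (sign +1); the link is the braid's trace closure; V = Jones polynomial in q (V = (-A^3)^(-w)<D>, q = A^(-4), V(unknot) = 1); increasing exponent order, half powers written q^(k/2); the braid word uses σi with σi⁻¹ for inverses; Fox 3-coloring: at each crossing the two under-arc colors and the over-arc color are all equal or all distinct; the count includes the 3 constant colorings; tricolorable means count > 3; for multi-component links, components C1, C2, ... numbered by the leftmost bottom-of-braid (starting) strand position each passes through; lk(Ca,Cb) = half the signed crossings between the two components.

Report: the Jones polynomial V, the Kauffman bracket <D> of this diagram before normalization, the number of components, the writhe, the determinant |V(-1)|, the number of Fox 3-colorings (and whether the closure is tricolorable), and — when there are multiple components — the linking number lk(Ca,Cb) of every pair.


V = -q^-4 + q^-3 + q^-1
<D> = -A^-11 - A^-3 + A (w = -5)
1 component over 11 crossings, w = -5
9 Fox colorings among 3^11, |V(-1)| = 3: tricolorable
why: det 3 = |V(-1)|; divisible by 3, so tricolorable


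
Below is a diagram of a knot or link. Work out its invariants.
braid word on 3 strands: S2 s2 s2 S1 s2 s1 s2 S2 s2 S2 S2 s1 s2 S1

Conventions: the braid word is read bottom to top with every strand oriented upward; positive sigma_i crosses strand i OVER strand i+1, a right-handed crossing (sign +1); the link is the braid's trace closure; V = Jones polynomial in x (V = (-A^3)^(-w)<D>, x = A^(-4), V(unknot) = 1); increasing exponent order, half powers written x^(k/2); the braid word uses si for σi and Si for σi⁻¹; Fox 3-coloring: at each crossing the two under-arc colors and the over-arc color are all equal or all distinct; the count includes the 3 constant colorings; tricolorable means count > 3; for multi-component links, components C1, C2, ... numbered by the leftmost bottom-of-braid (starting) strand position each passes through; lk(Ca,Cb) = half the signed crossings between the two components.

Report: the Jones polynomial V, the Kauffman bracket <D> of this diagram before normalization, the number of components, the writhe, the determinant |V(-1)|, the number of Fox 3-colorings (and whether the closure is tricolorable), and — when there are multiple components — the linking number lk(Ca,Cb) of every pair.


Jones polynomial: V(x) = -x^-1 + 2 - x + 2x^2 - x^3 + x^4 - x^5
<D> = -A^-14 + A^-10 - A^-6 + 2A^-2 - A^2 + 2A^6 - A^10; writhe +2
components 1, writhe +2 (14 crossings)
3-colorings: 9 of 3^14, det 9 — tricolorable
note: V spans 6 powers of x: at least 6 crossings in any diagram


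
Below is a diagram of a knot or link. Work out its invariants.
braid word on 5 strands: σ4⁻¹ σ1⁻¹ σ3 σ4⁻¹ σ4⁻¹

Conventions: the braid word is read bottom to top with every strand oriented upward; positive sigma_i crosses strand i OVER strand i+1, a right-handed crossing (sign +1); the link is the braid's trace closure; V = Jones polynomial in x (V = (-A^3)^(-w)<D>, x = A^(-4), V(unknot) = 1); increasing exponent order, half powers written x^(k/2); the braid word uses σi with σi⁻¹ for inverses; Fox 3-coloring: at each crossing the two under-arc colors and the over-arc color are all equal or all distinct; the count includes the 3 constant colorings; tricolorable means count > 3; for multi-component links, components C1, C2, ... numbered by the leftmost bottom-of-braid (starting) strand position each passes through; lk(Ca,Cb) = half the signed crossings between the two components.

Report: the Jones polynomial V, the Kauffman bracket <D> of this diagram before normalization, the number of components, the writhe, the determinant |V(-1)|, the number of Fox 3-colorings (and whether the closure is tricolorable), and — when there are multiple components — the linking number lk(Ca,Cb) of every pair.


V(x) = x^(-9/2) - x^(-5/2) - x^(-3/2) - x^(-1/2)
bracket: A^-7 + A^-3 + A - A^9, w = -3
2 components, writhe -3, over 5 crossings
lk(C1,C2) = 0
det 0, colorings 27 of 3^5 — tricolorable
observation: |V(-1)| = 0: so tricolorable, since 3 divides 0


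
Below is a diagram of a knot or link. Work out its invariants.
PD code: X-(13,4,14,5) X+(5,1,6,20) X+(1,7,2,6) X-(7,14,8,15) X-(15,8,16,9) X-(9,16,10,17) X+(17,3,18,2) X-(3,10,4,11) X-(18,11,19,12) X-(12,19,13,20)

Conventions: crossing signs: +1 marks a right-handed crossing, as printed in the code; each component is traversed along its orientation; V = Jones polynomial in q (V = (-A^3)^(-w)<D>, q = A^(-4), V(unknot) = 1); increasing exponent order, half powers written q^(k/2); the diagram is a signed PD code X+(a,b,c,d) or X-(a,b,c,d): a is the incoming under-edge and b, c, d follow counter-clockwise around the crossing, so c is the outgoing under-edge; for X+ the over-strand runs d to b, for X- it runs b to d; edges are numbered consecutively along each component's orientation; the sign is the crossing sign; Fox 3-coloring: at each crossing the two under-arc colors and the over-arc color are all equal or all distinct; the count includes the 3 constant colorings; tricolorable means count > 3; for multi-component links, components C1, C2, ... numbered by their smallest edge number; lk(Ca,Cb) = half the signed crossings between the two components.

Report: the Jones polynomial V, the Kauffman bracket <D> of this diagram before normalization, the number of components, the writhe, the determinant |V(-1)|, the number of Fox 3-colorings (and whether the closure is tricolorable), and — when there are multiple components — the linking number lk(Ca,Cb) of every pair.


V = -q^-8 + q^-7 - 2q^-6 + 3q^-5 - 3q^-4 + 4q^-3 - 2q^-2 + 2q^-1 - 1
<D> = -A^-12 + 2A^-8 - 2A^-4 + 4 - 3A^4 + 3A^8 - 2A^12 + A^16 - A^20 (w = -4)
1 component over 10 crossings, w = -4
3 Fox colorings among 3^10, |V(-1)| = 19: not tricolorable
why: w = -4 shifts under R1 moves; the (-A^3)^(4) factor cancels that in V


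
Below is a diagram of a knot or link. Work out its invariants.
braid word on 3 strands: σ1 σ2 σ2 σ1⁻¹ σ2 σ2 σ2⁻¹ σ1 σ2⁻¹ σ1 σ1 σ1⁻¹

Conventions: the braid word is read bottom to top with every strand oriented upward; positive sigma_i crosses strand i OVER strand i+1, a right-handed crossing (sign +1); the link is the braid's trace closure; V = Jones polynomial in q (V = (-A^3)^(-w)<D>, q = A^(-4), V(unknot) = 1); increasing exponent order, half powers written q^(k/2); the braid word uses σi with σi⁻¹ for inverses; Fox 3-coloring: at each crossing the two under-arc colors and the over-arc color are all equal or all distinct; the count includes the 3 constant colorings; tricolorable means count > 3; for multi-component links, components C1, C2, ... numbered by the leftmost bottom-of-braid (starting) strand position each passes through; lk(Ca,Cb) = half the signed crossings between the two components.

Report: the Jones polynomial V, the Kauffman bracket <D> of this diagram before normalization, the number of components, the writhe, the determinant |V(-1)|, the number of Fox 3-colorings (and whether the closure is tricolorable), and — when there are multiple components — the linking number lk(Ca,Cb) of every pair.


V(q) = 2q - 2q^2 + 3q^3 - 3q^4 + 2q^5 - 2q^6 + q^7
bracket: A^-16 - 2A^-12 + 2A^-8 - 3A^-4 + 3 - 2A^4 + 2A^8, w = +4
1 component, writhe +4, over 12 crossings
det 15, colorings 9 of 3^12 — tricolorable
observation: w = +4 (over 12 crossings) is diagram-only; (-A^3)^(-4) removes it from V


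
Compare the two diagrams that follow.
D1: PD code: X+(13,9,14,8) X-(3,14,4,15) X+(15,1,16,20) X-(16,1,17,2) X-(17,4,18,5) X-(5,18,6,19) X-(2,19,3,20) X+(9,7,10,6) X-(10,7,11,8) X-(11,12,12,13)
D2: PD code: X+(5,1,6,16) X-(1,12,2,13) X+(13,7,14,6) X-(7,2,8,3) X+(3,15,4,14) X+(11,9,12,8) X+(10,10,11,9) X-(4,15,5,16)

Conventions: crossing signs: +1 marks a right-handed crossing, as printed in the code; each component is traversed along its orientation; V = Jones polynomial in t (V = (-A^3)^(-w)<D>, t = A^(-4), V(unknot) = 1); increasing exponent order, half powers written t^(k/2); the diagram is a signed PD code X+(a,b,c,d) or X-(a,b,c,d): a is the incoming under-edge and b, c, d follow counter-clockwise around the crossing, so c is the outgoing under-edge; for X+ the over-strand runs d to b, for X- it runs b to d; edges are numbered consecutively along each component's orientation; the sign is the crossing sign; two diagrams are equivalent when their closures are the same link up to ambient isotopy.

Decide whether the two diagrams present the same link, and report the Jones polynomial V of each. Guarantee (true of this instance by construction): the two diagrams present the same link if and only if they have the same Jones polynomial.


equivalent: no
D1 (bracket A^-8 + 1 - A^4; 10 crossings at w = -4): V = -t^-4 + t^-3 + t^-1
V(D2) = t^-2 - t^-1 + 1 - t + t^2  (w +2, c 8, <D> = A^-2 - A^2 + A^6 - A^10 + A^14)
key observation: comparing 2 Jones polynomials yields 2 groups


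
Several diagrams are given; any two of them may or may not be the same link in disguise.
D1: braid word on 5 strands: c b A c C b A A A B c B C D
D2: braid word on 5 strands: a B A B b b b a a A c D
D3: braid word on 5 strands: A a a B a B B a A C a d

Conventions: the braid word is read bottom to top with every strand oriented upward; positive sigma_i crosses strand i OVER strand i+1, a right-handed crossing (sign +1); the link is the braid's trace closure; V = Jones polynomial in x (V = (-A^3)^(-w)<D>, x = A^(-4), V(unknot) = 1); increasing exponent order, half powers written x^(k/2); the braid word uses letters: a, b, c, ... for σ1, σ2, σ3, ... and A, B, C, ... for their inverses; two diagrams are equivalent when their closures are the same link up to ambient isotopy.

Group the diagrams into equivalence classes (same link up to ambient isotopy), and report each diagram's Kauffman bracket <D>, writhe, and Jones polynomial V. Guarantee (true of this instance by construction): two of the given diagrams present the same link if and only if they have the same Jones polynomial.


classes: {D1} | {D2} | {D3}
V(D1) = -x^-4 + x^-3 + x^-1  [14 crossings, <D> = A^-8 + 1 - A^4, w = -4]
V(D2) = x + x^3 - x^4  (w +2, c 12, <D> = -A^-10 + A^-6 + A^2)
V(D3) = -x^-3 + 2x^-2 - 2x^-1 + 3 - 2x + 2x^2 - x^3  (w 0, c 12, <D> = -A^-12 + 2A^-8 - 2A^-4 + 3 - 2A^4 + 2A^8 - A^12)
insight: 3 values of V(x) split the 3 diagrams


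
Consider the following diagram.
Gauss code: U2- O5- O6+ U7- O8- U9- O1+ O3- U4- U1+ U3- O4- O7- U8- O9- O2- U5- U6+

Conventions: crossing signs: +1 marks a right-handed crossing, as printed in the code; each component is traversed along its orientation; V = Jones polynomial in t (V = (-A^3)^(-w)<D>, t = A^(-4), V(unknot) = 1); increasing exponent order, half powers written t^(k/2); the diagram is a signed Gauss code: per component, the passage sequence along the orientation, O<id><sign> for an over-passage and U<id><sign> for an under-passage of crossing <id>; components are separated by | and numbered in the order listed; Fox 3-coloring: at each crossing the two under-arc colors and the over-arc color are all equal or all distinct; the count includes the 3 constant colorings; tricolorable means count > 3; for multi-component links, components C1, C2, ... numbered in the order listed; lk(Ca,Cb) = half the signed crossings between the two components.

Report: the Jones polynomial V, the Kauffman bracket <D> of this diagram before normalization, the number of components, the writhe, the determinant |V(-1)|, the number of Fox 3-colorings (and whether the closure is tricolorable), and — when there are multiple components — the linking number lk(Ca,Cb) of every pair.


V(t) = -t^-4 + t^-3 + t^-1
bracket: -A^-11 - A^-3 + A, w = -5
1 component, writhe -5, over 9 crossings
det 3, colorings 9 of 3^9 — tricolorable
observation: V spans 3 powers of t: at least 3 crossings in any diagram


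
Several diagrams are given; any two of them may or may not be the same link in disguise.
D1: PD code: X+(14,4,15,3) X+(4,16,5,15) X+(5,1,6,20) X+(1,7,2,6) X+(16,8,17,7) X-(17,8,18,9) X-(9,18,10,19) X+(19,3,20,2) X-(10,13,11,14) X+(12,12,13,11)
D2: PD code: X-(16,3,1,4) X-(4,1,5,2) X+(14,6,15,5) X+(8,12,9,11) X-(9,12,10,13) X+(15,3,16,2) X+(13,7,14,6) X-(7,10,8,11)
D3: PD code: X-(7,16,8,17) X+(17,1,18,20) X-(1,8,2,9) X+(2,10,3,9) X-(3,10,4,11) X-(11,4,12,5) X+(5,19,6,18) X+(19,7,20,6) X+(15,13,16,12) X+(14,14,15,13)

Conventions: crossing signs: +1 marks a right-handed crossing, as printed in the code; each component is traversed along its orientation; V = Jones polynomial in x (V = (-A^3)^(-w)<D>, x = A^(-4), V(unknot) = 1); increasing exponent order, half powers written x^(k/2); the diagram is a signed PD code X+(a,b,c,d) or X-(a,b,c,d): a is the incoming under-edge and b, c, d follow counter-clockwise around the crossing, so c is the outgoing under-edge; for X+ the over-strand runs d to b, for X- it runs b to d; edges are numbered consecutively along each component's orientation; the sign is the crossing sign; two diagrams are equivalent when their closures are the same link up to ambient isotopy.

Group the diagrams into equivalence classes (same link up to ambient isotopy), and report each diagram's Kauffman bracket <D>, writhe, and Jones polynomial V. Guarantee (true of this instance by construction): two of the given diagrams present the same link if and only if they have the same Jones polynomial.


equivalence classes: {D1} | {D2} | {D3}
D1 (bracket -A^-12 + A^-8 - A^-4 + 2 - A^4 + A^8; 10 crossings at w = +4): V = x - x^2 + 2x^3 - x^4 + x^5 - x^6
V(D2) = 1  [8 crossings, <D> = 1, w = 0]
V(D3) = -x^-3 + 2x^-2 - 2x^-1 + 3 - 2x + 2x^2 - x^3  [10 crossings, <D> = -A^-6 + 2A^-2 - 2A^2 + 3A^6 - 2A^10 + 2A^14 - A^18, w = +2]
key observation: comparing 3 Jones polynomials yields 3 groups


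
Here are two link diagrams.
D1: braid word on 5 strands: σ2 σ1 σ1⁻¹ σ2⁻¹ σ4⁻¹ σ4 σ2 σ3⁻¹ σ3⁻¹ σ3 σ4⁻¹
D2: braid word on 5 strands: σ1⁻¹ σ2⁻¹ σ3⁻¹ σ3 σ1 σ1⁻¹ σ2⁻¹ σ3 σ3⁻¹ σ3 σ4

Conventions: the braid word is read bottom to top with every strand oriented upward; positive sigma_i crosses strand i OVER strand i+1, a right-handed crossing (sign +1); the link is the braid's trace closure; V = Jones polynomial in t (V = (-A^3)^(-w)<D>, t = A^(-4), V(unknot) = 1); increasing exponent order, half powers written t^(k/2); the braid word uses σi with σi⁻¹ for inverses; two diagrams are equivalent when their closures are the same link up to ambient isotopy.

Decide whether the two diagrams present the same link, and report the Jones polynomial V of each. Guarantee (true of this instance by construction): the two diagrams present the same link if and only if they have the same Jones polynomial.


same link: no
V(D1) = -t^(-1/2) - t^(1/2)  [11 crossings, <D> = A^-5 + A^-1, w = -1]
V(D2) = -t^(-5/2) - t^(-1/2)  (w -1, c 11, <D> = A^-1 + A^7)
note: 2 values of V(t) split the 2 diagrams


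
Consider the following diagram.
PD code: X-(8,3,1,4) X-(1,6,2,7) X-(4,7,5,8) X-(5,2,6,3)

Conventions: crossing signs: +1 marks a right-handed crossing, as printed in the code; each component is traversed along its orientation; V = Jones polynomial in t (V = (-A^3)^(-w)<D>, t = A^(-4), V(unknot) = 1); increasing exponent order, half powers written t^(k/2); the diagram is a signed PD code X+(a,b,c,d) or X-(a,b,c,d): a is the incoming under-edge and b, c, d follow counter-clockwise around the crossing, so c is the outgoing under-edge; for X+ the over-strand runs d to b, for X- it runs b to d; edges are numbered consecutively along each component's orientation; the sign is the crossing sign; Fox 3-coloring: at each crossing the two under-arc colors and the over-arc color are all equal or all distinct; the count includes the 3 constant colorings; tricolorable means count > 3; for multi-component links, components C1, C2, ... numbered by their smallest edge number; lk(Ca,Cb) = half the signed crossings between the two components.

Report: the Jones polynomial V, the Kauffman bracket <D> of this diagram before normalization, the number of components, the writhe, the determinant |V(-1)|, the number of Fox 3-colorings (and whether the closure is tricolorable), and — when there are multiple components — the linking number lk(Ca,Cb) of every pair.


V(t) = -t^-4 + t^-3 + t^-1
bracket: A^-8 + 1 - A^4, w = -4
1 component, writhe -4, over 4 crossings
det 3, colorings 9 of 3^4 — tricolorable
observation: |V(-1)| = 3: so tricolorable, since 3 divides 3


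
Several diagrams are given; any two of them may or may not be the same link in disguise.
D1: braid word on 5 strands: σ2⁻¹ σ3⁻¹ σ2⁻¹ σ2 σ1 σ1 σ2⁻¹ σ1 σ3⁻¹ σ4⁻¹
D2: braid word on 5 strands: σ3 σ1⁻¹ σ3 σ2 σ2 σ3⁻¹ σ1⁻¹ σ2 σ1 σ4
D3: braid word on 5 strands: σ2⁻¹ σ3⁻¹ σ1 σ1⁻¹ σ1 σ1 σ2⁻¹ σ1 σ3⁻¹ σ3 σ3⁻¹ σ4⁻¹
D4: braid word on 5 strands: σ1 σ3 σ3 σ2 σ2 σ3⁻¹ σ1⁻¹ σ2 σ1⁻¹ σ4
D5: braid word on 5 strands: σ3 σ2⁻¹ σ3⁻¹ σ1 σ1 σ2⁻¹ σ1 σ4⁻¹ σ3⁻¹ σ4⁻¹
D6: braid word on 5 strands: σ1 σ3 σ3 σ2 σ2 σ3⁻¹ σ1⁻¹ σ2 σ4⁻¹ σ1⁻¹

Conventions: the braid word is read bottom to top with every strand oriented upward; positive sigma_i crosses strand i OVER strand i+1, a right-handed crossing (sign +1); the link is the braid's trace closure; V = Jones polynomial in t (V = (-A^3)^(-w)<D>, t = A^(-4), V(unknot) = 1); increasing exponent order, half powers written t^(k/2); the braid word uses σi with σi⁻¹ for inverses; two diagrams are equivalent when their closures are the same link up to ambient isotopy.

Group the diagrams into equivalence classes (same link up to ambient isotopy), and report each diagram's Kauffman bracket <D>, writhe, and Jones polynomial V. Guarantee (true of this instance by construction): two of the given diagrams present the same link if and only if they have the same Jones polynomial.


grouping into links: {D1, D3, D5} | {D2, D4, D6}
V(D1) = -t^-3 + 2t^-2 - 2t^-1 + 3 - 2t + 2t^2 - t^3  (w -2, c 10, <D> = -A^-18 + 2A^-14 - 2A^-10 + 3A^-6 - 2A^-2 + 2A^2 - A^6)
V(D2) = t - t^2 + 2t^3 - t^4 + t^5 - t^6  (w +4, c 10, <D> = -A^-12 + A^-8 - A^-4 + 2 - A^4 + A^8)
V(D3) = -t^-3 + 2t^-2 - 2t^-1 + 3 - 2t + 2t^2 - t^3  (w -2, c 12, <D> = -A^-18 + 2A^-14 - 2A^-10 + 3A^-6 - 2A^-2 + 2A^2 - A^6)
D4 (bracket -A^-12 + A^-8 - A^-4 + 2 - A^4 + A^8; 10 crossings at w = +4): V = t - t^2 + 2t^3 - t^4 + t^5 - t^6
D5 (bracket -A^-18 + 2A^-14 - 2A^-10 + 3A^-6 - 2A^-2 + 2A^2 - A^6; 10 crossings at w = -2): V = -t^-3 + 2t^-2 - 2t^-1 + 3 - 2t + 2t^2 - t^3
V(D6) = t - t^2 + 2t^3 - t^4 + t^5 - t^6  (w +2, c 10, <D> = -A^-18 + A^-14 - A^-10 + 2A^-6 - A^-2 + A^2)
key observation: 2 classes among 6 diagrams; unequal V(t) rules out equality


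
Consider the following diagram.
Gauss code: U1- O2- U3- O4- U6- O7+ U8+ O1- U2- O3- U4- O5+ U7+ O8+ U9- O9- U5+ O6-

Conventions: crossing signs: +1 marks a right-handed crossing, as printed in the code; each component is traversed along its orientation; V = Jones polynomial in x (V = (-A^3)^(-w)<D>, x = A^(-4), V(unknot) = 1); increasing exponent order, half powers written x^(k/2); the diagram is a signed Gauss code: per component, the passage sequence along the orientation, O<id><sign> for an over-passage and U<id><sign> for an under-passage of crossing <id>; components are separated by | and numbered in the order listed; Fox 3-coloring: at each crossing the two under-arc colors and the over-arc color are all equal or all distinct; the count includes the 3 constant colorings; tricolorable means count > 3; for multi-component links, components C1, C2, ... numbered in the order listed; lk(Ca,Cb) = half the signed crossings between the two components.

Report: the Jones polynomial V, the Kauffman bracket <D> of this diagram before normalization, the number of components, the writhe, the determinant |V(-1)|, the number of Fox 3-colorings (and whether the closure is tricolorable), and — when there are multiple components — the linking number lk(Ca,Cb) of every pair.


V = -x^-6 + 2x^-5 - 3x^-4 + 4x^-3 - 4x^-2 + 4x^-1 - 2 + 2x - x^2
<D> = A^-17 - 2A^-13 + 2A^-9 - 4A^-5 + 4A^-1 - 4A^3 + 3A^7 - 2A^11 + A^15 (w = -3)
1 component over 9 crossings, w = -3
3 Fox colorings among 3^9, |V(-1)| = 23: not tricolorable
why: det 23 = |V(-1)|; not divisible by 3, so not tricolorable


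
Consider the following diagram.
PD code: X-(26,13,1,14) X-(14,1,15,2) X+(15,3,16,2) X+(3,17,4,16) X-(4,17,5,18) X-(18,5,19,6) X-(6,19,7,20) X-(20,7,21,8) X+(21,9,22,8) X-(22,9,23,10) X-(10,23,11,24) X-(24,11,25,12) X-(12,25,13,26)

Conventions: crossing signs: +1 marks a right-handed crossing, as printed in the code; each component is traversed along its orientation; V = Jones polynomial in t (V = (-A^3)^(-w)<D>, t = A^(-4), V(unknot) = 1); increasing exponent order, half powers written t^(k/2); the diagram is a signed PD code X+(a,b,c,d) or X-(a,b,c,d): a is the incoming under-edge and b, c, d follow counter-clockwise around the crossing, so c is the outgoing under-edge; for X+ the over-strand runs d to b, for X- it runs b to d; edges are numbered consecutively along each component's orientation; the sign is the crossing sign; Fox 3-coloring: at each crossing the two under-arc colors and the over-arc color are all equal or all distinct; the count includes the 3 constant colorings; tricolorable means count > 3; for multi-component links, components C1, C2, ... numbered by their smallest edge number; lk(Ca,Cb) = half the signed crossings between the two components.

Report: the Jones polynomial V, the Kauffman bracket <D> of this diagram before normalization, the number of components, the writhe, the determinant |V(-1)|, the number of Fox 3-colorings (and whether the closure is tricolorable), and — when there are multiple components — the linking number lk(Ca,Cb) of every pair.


V = -t^-10 + t^-9 - t^-8 + t^-7 - t^-6 + t^-5 + t^-3
<D> = -A^-9 - A^-1 + A^3 - A^7 + A^11 - A^15 + A^19 (w = -7)
1 component over 13 crossings, w = -7
3 Fox colorings among 3^13, |V(-1)| = 7: not tricolorable
why: det 7 = |V(-1)|; not divisible by 3, so not tricolorable


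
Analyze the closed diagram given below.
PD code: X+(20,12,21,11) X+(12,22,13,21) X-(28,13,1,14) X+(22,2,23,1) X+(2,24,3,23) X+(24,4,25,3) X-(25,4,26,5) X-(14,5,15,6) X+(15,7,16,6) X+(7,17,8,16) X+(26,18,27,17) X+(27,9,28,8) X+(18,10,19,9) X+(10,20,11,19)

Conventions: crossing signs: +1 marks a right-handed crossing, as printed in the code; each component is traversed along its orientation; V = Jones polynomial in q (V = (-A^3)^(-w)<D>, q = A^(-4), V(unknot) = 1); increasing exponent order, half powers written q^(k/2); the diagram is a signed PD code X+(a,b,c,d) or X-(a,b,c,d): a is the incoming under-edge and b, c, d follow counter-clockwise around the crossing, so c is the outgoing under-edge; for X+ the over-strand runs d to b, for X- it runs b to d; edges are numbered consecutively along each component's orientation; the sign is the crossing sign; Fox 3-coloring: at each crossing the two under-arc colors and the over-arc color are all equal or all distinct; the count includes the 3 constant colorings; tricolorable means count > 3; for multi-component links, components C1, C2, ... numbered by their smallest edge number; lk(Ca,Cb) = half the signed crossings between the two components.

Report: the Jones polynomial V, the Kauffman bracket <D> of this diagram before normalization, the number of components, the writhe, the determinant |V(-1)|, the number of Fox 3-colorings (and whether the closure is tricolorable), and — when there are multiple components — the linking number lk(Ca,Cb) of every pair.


Jones polynomial: V(q) = q^3 + 2q^5 - 2q^6 + 2q^7 - 3q^8 + 2q^9 - 2q^10 + q^11
<D> = A^-20 - 2A^-16 + 2A^-12 - 3A^-8 + 2A^-4 - 2 + 2A^4 + A^12; writhe +8
components 1, writhe +8 (14 crossings)
3-colorings: 9 of 3^14, det 15 — tricolorable
note: w = +8 (over 14 crossings) is diagram-only; (-A^3)^(-8) removes it from V


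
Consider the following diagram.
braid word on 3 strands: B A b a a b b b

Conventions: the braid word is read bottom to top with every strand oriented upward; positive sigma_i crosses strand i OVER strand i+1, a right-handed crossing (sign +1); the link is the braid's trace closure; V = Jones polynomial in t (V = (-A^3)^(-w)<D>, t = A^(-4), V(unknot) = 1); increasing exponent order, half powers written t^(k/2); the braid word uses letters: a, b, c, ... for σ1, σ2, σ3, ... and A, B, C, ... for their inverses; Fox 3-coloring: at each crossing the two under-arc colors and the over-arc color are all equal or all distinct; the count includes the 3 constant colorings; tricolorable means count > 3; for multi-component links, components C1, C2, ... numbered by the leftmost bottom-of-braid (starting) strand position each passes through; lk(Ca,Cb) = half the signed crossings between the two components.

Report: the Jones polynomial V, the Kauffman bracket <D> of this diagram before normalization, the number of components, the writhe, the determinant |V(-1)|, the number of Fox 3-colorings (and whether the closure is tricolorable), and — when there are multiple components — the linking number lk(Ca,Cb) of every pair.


Jones polynomial: V(t) = t - t^2 + 2t^3 - t^4 + t^5 - t^6
<D> = -A^-12 + A^-8 - A^-4 + 2 - A^4 + A^8; writhe +4
components 1, writhe +4 (8 crossings)
3-colorings: 3 of 3^8, det 7 — not tricolorable
note: det 7 = |V(-1)|; not divisible by 3, so not tricolorable
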